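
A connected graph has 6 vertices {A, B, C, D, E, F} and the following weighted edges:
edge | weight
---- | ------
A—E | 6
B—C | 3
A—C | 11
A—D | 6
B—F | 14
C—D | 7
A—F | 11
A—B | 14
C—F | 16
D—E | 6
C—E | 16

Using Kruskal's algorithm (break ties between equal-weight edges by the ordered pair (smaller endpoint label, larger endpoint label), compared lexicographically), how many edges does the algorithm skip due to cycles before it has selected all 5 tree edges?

2

Kruskal's algorithm — process edges by increasing weight (ties by edge label):
B—C (3): add. Components now {A} {B,C} {D} {E} {F}
A—D (6): add. Components now {A,D} {B,C} {E} {F}
A—E (6): add. Components now {A,D,E} {B,C} {F}
D—E (6): skip — D and E already connected.
C—D (7): add. Components now {A,B,C,D,E} {F}
A—C (11): skip — A and C already connected.
A—F (11): add. Components now {A,B,C,D,E,F}
Edges rejected before the tree was complete: 2.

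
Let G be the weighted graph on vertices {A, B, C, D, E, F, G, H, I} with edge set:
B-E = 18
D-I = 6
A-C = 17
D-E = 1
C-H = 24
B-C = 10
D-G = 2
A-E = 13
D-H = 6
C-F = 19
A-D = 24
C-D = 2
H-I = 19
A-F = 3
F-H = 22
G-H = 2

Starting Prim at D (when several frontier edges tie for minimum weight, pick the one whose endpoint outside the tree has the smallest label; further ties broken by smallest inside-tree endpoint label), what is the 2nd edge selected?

C-D

Prim's algorithm from D:
Step 1: cheapest edge leaving the tree is D-E (1); add E.
Step 2: cheapest edge leaving the tree is C-D (2); add C.
Step 3: cheapest edge leaving the tree is D-G (2); add G.
Step 4: cheapest edge leaving the tree is G-H (2); add H.
Step 5: cheapest edge leaving the tree is D-I (6); add I.
Step 6: cheapest edge leaving the tree is B-C (10); add B.
Step 7: cheapest edge leaving the tree is A-E (13); add A.
Step 8: cheapest edge leaving the tree is A-F (3); add F.
The 2nd edge added is C-D.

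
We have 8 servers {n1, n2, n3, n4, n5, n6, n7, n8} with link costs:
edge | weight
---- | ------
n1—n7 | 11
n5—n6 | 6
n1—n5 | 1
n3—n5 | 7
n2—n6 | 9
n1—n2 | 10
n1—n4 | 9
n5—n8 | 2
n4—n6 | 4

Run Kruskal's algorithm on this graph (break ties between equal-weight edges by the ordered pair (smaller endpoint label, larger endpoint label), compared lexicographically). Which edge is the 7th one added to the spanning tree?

n1-n7

Kruskal's algorithm — process edges by increasing weight (ties by edge label):
n1—n5 (1): add — endpoints in different components.
n5—n8 (2): add — endpoints in different components.
n4—n6 (4): add — endpoints in different components.
n5—n6 (6): add — endpoints in different components.
n3—n5 (7): add — endpoints in different components.
n1—n4 (9): skip — n4 and n1 already connected.
n2—n6 (9): add — endpoints in different components.
n1—n2 (10): skip — n2 and n1 already connected.
n1—n7 (11): add — endpoints in different components.
The 7th edge added is n1—n7.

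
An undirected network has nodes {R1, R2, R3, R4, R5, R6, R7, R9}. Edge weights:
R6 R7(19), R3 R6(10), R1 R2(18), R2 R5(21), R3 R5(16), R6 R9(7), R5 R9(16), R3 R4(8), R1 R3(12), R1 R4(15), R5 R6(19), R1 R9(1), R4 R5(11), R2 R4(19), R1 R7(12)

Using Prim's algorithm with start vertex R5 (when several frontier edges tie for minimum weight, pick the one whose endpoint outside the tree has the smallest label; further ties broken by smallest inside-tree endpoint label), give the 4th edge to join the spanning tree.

Prim's algorithm from R5:
Step 1: cheapest edge leaving the tree is R4 R5 (11); add R4.
Step 2: cheapest edge leaving the tree is R3 R4 (8); add R3.
Step 3: cheapest edge leaving the tree is R3 R6 (10); add R6.
Step 4: cheapest edge leaving the tree is R6 R9 (7); add R9.
Step 5: cheapest edge leaving the tree is R1 R9 (1); add R1.
Step 6: cheapest edge leaving the tree is R1 R7 (12); add R7.
Step 7: cheapest edge leaving the tree is R1 R2 (18); add R2.
The 4th edge added is R6 R9.

R6-R9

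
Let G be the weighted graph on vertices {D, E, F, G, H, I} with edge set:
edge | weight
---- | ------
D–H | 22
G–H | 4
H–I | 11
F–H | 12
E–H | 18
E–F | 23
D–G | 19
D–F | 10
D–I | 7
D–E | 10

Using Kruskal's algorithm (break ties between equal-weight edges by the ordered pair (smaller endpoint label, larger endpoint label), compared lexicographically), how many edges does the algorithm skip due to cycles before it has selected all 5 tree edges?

0

Sort edges by weight, then run Kruskal:
G–H (4): add — endpoints in different components.
D–I (7): add — endpoints in different components.
D–E (10): add — endpoints in different components.
D–F (10): add — endpoints in different components.
H–I (11): add — endpoints in different components.
Edges rejected before the tree was complete: 0.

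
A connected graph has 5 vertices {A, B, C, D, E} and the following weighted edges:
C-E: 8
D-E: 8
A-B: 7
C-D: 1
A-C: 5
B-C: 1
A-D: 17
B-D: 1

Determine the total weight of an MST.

Kruskal: consider edges lightest-first.
B-C (1): add — endpoints in different components.
B-D (1): add — endpoints in different components.
C-D (1): skip — C and D already connected.
A-C (5): add — endpoints in different components.
A-B (7): skip — A and B already connected.
C-E (8): add — endpoints in different components.
MST edges: B-C, B-D, A-C, C-E; total weight 1+1+5+8 = 15.

15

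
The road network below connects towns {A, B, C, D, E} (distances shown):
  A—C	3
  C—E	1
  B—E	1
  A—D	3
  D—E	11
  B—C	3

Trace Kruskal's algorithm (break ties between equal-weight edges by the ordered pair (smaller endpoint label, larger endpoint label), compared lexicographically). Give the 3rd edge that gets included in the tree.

Kruskal's algorithm — process edges by increasing weight (ties by edge label):
B—E (1): add. Components now {A} {B,E} {C} {D}
C—E (1): add. Components now {A} {B,C,E} {D}
A—C (3): add. Components now {A,B,C,E} {D}
A—D (3): add. Components now {A,B,C,D,E}
The 3rd edge added is A—C.

A-C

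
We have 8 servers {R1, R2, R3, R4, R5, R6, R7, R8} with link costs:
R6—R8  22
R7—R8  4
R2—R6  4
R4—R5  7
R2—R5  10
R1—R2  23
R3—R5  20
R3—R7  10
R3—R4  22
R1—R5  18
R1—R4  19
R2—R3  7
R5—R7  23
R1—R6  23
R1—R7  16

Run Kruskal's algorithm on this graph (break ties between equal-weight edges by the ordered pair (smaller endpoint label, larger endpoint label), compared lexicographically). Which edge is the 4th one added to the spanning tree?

R4-R5

Kruskal's algorithm — process edges by increasing weight (ties by edge label):
R2—R6 (4): add — endpoints in different components.
R7—R8 (4): add — endpoints in different components.
R2—R3 (7): add — endpoints in different components.
R4—R5 (7): add — endpoints in different components.
R2—R5 (10): add — endpoints in different components.
R3—R7 (10): add — endpoints in different components.
R1—R7 (16): add — endpoints in different components.
The 4th edge added is R4—R5.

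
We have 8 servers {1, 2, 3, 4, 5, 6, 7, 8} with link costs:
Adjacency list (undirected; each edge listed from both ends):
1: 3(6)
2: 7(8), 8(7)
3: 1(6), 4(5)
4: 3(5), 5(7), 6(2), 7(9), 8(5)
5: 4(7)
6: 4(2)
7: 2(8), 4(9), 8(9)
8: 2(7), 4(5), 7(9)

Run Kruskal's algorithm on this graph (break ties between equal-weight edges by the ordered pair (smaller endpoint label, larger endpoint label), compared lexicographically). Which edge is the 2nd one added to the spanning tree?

3-4

Sort edges by weight, then run Kruskal:
4 6 (2): add — endpoints in different components.
3 4 (5): add — endpoints in different components.
4 8 (5): add — endpoints in different components.
1 3 (6): add — endpoints in different components.
2 8 (7): add — endpoints in different components.
4 5 (7): add — endpoints in different components.
2 7 (8): add — endpoints in different components.
The 2nd edge added is 3 4.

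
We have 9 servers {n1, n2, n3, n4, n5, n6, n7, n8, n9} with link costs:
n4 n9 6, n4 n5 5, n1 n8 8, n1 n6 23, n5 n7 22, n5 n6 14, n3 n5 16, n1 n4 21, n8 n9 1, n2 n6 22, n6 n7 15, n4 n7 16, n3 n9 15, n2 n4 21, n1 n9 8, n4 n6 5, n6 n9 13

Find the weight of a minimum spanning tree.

Sort edges by weight, then run Kruskal:
n8 n9 (1): add — endpoints in different components.
n4 n5 (5): add — endpoints in different components.
n4 n6 (5): add — endpoints in different components.
n4 n9 (6): add — endpoints in different components.
n1 n8 (8): add — endpoints in different components.
n1 n9 (8): skip — n9 and n1 already connected.
n6 n9 (13): skip — n9 and n6 already connected.
n5 n6 (14): skip — n5 and n6 already connected.
n3 n9 (15): add — endpoints in different components.
n6 n7 (15): add — endpoints in different components.
n3 n5 (16): skip — n5 and n3 already connected.
n4 n7 (16): skip — n7 and n4 already connected.
n1 n4 (21): skip — n4 and n1 already connected.
n2 n4 (21): add — endpoints in different components.
MST edges: n8 n9, n4 n5, n4 n6, n4 n9, n1 n8, n3 n9, n6 n7, n2 n4; total weight 1+5+5+6+8+15+15+21 = 76.

76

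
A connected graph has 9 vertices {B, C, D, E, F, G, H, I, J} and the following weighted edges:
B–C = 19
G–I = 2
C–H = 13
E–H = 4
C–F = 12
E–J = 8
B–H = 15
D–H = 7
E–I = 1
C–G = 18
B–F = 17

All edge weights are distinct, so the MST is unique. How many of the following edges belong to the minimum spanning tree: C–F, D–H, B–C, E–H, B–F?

3

Kruskal: consider edges lightest-first.
E–I (1): add — endpoints in different components.
G–I (2): add — endpoints in different components.
E–H (4): add — endpoints in different components.
D–H (7): add — endpoints in different components.
E–J (8): add — endpoints in different components.
C–F (12): add — endpoints in different components.
C–H (13): add — endpoints in different components.
B–H (15): add — endpoints in different components.
MST edge set: {E–I, G–I, E–H, D–H, E–J, C–F, C–H, B–H}.
Of the listed edges, {C–F, D–H, E–H} are in the MST → 3.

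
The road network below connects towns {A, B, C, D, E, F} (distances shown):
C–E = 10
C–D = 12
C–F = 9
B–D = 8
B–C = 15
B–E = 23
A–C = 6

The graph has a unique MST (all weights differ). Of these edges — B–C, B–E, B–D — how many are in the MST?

Sort edges by weight, then run Kruskal:
A–C (6): add — endpoints in different components.
B–D (8): add — endpoints in different components.
C–F (9): add — endpoints in different components.
C–E (10): add — endpoints in different components.
C–D (12): add — endpoints in different components.
MST edge set: {A–C, B–D, C–F, C–E, C–D}.
Of the listed edges, {B–D} are in the MST → 1.

1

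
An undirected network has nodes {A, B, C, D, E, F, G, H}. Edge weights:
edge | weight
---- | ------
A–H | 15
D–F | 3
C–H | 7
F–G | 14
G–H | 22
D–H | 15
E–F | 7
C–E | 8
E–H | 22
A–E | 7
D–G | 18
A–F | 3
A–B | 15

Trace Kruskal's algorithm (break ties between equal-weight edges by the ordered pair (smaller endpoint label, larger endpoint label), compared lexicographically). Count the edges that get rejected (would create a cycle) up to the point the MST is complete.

1

Sort edges by weight, then run Kruskal:
A–F (3): add — endpoints in different components.
D–F (3): add — endpoints in different components.
A–E (7): add — endpoints in different components.
C–H (7): add — endpoints in different components.
E–F (7): skip — E and F already connected.
C–E (8): add — endpoints in different components.
F–G (14): add — endpoints in different components.
A–B (15): add — endpoints in different components.
Edges rejected before the tree was complete: 1.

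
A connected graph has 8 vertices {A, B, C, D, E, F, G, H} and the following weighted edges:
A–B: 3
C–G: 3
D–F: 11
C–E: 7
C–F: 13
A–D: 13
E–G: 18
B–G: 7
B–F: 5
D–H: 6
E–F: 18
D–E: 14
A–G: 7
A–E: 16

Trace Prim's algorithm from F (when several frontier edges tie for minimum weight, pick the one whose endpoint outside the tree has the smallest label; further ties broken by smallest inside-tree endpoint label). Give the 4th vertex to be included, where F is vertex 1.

G

Prim's algorithm from F:
Step 1: frontier [B–F 5, D–F 11, C–F 13, E–F 18] → take B–F (5); add B.
Step 2: frontier [A–B 3, B–G 7, D–F 11, C–F 13, E–F 18] → take A–B (3); add A.
Step 3: frontier [A–G 7, A–D 13, A–E 16, B–G 7, D–F 11, C–F 13, E–F 18] → take A–G (7); add G.
Step 4: frontier [A–D 13, A–E 16, D–F 11, C–F 13, E–F 18, C–G 3, E–G 18] → take C–G (3); add C.
Step 5: frontier [A–D 13, A–E 16, C–E 7, D–F 11, E–F 18, E–G 18] → take C–E (7); add E.
Step 6: frontier [A–D 13, D–E 14, D–F 11] → take D–F (11); add D.
Step 7: frontier [D–H 6] → take D–H (6); add H.
Vertex order: F, B, A, G, C, E, D, H. The 4th vertex is G.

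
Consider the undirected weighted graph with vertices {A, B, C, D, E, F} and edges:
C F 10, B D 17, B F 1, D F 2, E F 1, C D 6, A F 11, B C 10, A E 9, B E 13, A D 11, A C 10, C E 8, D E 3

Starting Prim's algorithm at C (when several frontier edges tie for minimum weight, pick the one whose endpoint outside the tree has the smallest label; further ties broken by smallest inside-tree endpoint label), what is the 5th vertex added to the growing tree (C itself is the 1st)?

Grow the tree from C using Prim:
Step 1: cheapest edge leaving the tree is C D (6); add D.
Step 2: cheapest edge leaving the tree is D F (2); add F.
Step 3: cheapest edge leaving the tree is B F (1); add B.
Step 4: cheapest edge leaving the tree is E F (1); add E.
Step 5: cheapest edge leaving the tree is A E (9); add A.
Vertex order: C, D, F, B, E, A. The 5th vertex is E.

E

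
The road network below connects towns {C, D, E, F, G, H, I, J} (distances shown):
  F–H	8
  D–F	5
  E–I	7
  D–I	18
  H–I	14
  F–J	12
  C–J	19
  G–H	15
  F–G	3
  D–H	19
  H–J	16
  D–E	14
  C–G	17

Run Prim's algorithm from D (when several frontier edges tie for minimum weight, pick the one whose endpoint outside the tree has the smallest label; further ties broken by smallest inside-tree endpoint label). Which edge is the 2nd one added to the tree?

Prim, starting at D.
Step 1: frontier [D–F 5, D–E 14, D–I 18, D–H 19] → take D–F (5); add F.
Step 2: frontier [D–E 14, D–I 18, D–H 19, F–G 3, F–H 8, F–J 12] → take F–G (3); add G.
Step 3: frontier [D–E 14, D–I 18, D–H 19, F–H 8, F–J 12, G–H 15, C–G 17] → take F–H (8); add H.
Step 4: frontier [D–E 14, D–I 18, F–J 12, C–G 17, H–I 14, H–J 16] → take F–J (12); add J.
Step 5: frontier [D–E 14, D–I 18, C–G 17, H–I 14, C–J 19] → take D–E (14); add E.
Step 6: frontier [D–I 18, E–I 7, C–G 17, H–I 14, C–J 19] → take E–I (7); add I.
Step 7: frontier [C–G 17, C–J 19] → take C–G (17); add C.
The 2nd edge added is F–G.

F-G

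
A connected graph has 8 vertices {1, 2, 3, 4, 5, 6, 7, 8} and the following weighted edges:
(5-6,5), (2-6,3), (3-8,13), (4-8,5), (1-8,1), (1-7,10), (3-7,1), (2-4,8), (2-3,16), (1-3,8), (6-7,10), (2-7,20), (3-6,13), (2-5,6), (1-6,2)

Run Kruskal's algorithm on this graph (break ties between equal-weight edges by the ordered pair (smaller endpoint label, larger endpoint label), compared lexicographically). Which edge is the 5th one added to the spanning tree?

4-8

Kruskal's algorithm — process edges by increasing weight (ties by edge label):
1-8 (1): add — endpoints in different components.
3-7 (1): add — endpoints in different components.
1-6 (2): add — endpoints in different components.
2-6 (3): add — endpoints in different components.
4-8 (5): add — endpoints in different components.
5-6 (5): add — endpoints in different components.
2-5 (6): skip — 2 and 5 already connected.
1-3 (8): add — endpoints in different components.
The 5th edge added is 4-8.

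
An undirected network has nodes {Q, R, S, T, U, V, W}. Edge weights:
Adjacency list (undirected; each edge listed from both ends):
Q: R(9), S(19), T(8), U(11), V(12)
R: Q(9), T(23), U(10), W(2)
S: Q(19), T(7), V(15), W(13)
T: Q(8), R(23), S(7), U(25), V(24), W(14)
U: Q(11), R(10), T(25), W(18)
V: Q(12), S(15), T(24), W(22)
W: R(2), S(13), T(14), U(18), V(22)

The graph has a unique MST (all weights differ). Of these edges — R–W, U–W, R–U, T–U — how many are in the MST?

Sort edges by weight, then run Kruskal:
R–W (2): add. Components now {T} {S} {R,W} {Q} {V} {U}
S–T (7): add. Components now {S,T} {R,W} {Q} {V} {U}
Q–T (8): add. Components now {Q,S,T} {R,W} {V} {U}
Q–R (9): add. Components now {Q,R,S,T,W} {V} {U}
R–U (10): add. Components now {Q,R,S,T,U,W} {V}
Q–U (11): skip — Q and U already connected.
Q–V (12): add. Components now {Q,R,S,T,U,V,W}
MST edge set: {R–W, S–T, Q–T, Q–R, R–U, Q–V}.
Of the listed edges, {R–W, R–U} are in the MST → 2.

2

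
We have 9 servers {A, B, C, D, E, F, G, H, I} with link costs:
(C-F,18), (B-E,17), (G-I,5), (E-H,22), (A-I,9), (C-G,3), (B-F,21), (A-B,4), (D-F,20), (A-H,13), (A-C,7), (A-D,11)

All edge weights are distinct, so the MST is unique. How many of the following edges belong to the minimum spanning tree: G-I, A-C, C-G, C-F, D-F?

4

Kruskal: consider edges lightest-first.
C-G (3): add — endpoints in different components.
A-B (4): add — endpoints in different components.
G-I (5): add — endpoints in different components.
A-C (7): add — endpoints in different components.
A-I (9): skip — A and I already connected.
A-D (11): add — endpoints in different components.
A-H (13): add — endpoints in different components.
B-E (17): add — endpoints in different components.
C-F (18): add — endpoints in different components.
MST edge set: {C-G, A-B, G-I, A-C, A-D, A-H, B-E, C-F}.
Of the listed edges, {G-I, A-C, C-G, C-F} are in the MST → 4.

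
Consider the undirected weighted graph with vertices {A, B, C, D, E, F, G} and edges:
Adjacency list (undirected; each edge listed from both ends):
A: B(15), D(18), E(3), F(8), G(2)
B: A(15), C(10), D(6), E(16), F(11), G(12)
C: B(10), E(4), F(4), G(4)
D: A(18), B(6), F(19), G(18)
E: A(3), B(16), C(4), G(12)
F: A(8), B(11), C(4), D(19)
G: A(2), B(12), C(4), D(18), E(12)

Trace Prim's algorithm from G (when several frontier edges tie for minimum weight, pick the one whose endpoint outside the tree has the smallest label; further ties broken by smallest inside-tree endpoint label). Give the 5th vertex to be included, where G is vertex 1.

F

Prim's algorithm from G:
Step 1: cheapest edge leaving the tree is A G (2); add A.
Step 2: cheapest edge leaving the tree is A E (3); add E.
Step 3: cheapest edge leaving the tree is C E (4); add C.
Step 4: cheapest edge leaving the tree is C F (4); add F.
Step 5: cheapest edge leaving the tree is B C (10); add B.
Step 6: cheapest edge leaving the tree is B D (6); add D.
Vertex order: G, A, E, C, F, B, D. The 5th vertex is F.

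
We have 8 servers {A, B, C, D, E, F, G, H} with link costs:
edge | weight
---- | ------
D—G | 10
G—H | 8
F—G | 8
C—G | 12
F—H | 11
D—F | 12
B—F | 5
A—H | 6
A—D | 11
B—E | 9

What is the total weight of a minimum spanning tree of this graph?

58

Kruskal's algorithm — process edges by increasing weight (ties by edge label):
B—F (5): add — endpoints in different components.
A—H (6): add — endpoints in different components.
F—G (8): add — endpoints in different components.
G—H (8): add — endpoints in different components.
B—E (9): add — endpoints in different components.
D—G (10): add — endpoints in different components.
A—D (11): skip — A and D already connected.
F—H (11): skip — F and H already connected.
C—G (12): add — endpoints in different components.
MST edges: B—F, A—H, F—G, G—H, B—E, D—G, C—G; total weight 5+6+8+8+9+10+12 = 58.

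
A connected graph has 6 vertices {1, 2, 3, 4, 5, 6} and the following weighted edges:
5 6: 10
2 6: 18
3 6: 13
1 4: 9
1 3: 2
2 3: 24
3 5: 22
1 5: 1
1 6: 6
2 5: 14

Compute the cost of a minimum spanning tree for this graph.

Prim, starting at 5.
Step 1: cheapest edge leaving the tree is 1 5 (1); add 1.
Step 2: cheapest edge leaving the tree is 1 3 (2); add 3.
Step 3: cheapest edge leaving the tree is 1 6 (6); add 6.
Step 4: cheapest edge leaving the tree is 1 4 (9); add 4.
Step 5: cheapest edge leaving the tree is 2 5 (14); add 2.
MST edges: 1 5, 1 3, 1 6, 1 4, 2 5; total weight 1+2+6+9+14 = 32.

32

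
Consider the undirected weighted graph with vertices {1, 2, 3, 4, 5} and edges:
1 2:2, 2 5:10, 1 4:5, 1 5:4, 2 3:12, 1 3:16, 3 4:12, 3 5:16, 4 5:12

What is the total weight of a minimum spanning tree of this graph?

23

Kruskal's algorithm — process edges by increasing weight (ties by edge label):
1 2 (2): add. Components now {1,2} {3} {4} {5}
1 5 (4): add. Components now {1,2,5} {3} {4}
1 4 (5): add. Components now {1,2,4,5} {3}
2 5 (10): skip — 2 and 5 already connected.
2 3 (12): add. Components now {1,2,3,4,5}
MST edges: 1 2, 1 5, 1 4, 2 3; total weight 2+4+5+12 = 23.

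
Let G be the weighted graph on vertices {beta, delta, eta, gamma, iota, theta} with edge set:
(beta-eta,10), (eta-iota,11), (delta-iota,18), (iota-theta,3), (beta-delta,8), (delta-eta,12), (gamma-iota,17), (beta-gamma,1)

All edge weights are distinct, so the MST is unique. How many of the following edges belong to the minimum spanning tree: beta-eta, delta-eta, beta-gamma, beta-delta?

Kruskal's algorithm — process edges by increasing weight (ties by edge label):
beta-gamma (1): add. Components now {beta,gamma} {iota} {delta} {eta} {theta}
iota-theta (3): add. Components now {beta,gamma} {iota,theta} {delta} {eta}
beta-delta (8): add. Components now {beta,delta,gamma} {iota,theta} {eta}
beta-eta (10): add. Components now {beta,delta,eta,gamma} {iota,theta}
eta-iota (11): add. Components now {beta,delta,eta,gamma,iota,theta}
MST edge set: {beta-gamma, iota-theta, beta-delta, beta-eta, eta-iota}.
Of the listed edges, {beta-eta, beta-gamma, beta-delta} are in the MST → 3.

3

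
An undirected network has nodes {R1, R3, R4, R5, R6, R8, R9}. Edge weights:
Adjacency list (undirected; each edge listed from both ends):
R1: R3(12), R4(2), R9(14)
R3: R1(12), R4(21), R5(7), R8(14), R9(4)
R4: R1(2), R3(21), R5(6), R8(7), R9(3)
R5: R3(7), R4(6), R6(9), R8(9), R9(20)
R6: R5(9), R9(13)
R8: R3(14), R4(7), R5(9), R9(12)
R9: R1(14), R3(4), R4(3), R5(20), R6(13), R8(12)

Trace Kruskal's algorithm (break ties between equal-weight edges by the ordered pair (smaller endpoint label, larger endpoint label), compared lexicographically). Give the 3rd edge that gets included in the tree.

Kruskal: consider edges lightest-first.
R1—R4 (2): add — endpoints in different components.
R4—R9 (3): add — endpoints in different components.
R3—R9 (4): add — endpoints in different components.
R4—R5 (6): add — endpoints in different components.
R3—R5 (7): skip — R3 and R5 already connected.
R4—R8 (7): add — endpoints in different components.
R5—R6 (9): add — endpoints in different components.
The 3rd edge added is R3—R9.

R3-R9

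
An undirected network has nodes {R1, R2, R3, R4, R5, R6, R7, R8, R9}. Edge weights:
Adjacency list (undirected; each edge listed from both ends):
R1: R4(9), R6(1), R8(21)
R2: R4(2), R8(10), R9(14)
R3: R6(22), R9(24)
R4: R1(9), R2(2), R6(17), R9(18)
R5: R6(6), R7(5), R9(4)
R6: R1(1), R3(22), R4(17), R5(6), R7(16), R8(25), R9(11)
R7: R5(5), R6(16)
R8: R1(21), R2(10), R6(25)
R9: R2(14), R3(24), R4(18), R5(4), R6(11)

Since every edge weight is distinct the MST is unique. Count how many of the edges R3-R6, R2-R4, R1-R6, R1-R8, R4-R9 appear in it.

3

Kruskal's algorithm — process edges by increasing weight (ties by edge label):
R1-R6 (1): add — endpoints in different components.
R2-R4 (2): add — endpoints in different components.
R5-R9 (4): add — endpoints in different components.
R5-R7 (5): add — endpoints in different components.
R5-R6 (6): add — endpoints in different components.
R1-R4 (9): add — endpoints in different components.
R2-R8 (10): add — endpoints in different components.
R6-R9 (11): skip — R9 and R6 already connected.
R2-R9 (14): skip — R9 and R2 already connected.
R6-R7 (16): skip — R7 and R6 already connected.
R4-R6 (17): skip — R4 and R6 already connected.
R4-R9 (18): skip — R9 and R4 already connected.
R1-R8 (21): skip — R8 and R1 already connected.
R3-R6 (22): add — endpoints in different components.
MST edge set: {R1-R6, R2-R4, R5-R9, R5-R7, R5-R6, R1-R4, R2-R8, R3-R6}.
Of the listed edges, {R3-R6, R2-R4, R1-R6} are in the MST → 3.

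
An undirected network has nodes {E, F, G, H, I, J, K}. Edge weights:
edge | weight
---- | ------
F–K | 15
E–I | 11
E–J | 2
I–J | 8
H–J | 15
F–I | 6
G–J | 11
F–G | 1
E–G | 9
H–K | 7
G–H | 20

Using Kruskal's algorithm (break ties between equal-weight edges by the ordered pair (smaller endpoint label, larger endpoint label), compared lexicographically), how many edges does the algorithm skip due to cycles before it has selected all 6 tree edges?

3

Kruskal: consider edges lightest-first.
F–G (1): add. Components now {E} {F,G} {H} {I} {J} {K}
E–J (2): add. Components now {E,J} {F,G} {H} {I} {K}
F–I (6): add. Components now {E,J} {F,G,I} {H} {K}
H–K (7): add. Components now {E,J} {F,G,I} {H,K}
I–J (8): add. Components now {E,F,G,I,J} {H,K}
E–G (9): skip — E and G already connected.
E–I (11): skip — E and I already connected.
G–J (11): skip — G and J already connected.
F–K (15): add. Components now {E,F,G,H,I,J,K}
Edges rejected before the tree was complete: 3.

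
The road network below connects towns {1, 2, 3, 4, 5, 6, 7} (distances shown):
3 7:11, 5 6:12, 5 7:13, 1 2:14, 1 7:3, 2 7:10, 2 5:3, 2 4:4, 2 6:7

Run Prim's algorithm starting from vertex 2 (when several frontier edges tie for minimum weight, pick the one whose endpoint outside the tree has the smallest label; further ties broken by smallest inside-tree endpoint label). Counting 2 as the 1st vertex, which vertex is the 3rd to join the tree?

Grow the tree from 2 using Prim:
Step 1: frontier [2 5 3, 2 4 4, 2 6 7, 2 7 10, 1 2 14] → take 2 5 (3); add 5.
Step 2: frontier [2 4 4, 2 6 7, 2 7 10, 1 2 14, 5 6 12, 5 7 13] → take 2 4 (4); add 4.
Step 3: frontier [2 6 7, 2 7 10, 1 2 14, 5 6 12, 5 7 13] → take 2 6 (7); add 6.
Step 4: frontier [2 7 10, 1 2 14, 5 7 13] → take 2 7 (10); add 7.
Step 5: frontier [1 2 14, 1 7 3, 3 7 11] → take 1 7 (3); add 1.
Step 6: frontier [3 7 11] → take 3 7 (11); add 3.
Vertex order: 2, 5, 4, 6, 7, 1, 3. The 3rd vertex is 4.

4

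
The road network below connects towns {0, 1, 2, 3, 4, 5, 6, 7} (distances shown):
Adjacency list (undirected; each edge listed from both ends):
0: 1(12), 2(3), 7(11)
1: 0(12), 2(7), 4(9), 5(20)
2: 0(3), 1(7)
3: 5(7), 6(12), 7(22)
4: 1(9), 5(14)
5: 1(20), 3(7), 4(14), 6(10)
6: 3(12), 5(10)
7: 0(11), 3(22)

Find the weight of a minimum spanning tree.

Sort edges by weight, then run Kruskal:
0 2 (3): add — endpoints in different components.
1 2 (7): add — endpoints in different components.
3 5 (7): add — endpoints in different components.
1 4 (9): add — endpoints in different components.
5 6 (10): add — endpoints in different components.
0 7 (11): add — endpoints in different components.
0 1 (12): skip — 0 and 1 already connected.
3 6 (12): skip — 3 and 6 already connected.
4 5 (14): add — endpoints in different components.
MST edges: 0 2, 1 2, 3 5, 1 4, 5 6, 0 7, 4 5; total weight 3+7+7+9+10+11+14 = 61.

61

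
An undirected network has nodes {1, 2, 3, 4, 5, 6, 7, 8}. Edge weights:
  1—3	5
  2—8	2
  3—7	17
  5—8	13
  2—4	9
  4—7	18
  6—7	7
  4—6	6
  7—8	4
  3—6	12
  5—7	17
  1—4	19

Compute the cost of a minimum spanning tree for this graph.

Grow the tree from 6 using Prim:
Step 1: cheapest edge leaving the tree is 4—6 (6); add 4.
Step 2: cheapest edge leaving the tree is 6—7 (7); add 7.
Step 3: cheapest edge leaving the tree is 7—8 (4); add 8.
Step 4: cheapest edge leaving the tree is 2—8 (2); add 2.
Step 5: cheapest edge leaving the tree is 3—6 (12); add 3.
Step 6: cheapest edge leaving the tree is 1—3 (5); add 1.
Step 7: cheapest edge leaving the tree is 5—8 (13); add 5.
MST edges: 4—6, 6—7, 7—8, 2—8, 3—6, 1—3, 5—8; total weight 6+7+4+2+12+5+13 = 49.

49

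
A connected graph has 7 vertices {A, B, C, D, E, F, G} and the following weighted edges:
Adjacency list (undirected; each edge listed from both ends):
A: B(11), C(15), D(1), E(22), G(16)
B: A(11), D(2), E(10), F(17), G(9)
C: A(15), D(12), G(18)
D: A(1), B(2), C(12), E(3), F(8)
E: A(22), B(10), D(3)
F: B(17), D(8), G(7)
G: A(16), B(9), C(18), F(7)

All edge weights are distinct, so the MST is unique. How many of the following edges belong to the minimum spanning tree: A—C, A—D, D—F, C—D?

Kruskal: consider edges lightest-first.
A—D (1): add — endpoints in different components.
B—D (2): add — endpoints in different components.
D—E (3): add — endpoints in different components.
F—G (7): add — endpoints in different components.
D—F (8): add — endpoints in different components.
B—G (9): skip — B and G already connected.
B—E (10): skip — B and E already connected.
A—B (11): skip — A and B already connected.
C—D (12): add — endpoints in different components.
MST edge set: {A—D, B—D, D—E, F—G, D—F, C—D}.
Of the listed edges, {A—D, D—F, C—D} are in the MST → 3.

3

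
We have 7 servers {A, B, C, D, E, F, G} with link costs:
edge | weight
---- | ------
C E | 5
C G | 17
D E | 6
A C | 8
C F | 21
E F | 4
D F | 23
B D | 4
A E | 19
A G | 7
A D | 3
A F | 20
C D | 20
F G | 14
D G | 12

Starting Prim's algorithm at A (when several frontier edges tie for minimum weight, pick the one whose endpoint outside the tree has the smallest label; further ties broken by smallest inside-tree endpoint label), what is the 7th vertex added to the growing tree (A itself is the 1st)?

G

Prim's algorithm from A:
Step 1: cheapest edge leaving the tree is A D (3); add D.
Step 2: cheapest edge leaving the tree is B D (4); add B.
Step 3: cheapest edge leaving the tree is D E (6); add E.
Step 4: cheapest edge leaving the tree is E F (4); add F.
Step 5: cheapest edge leaving the tree is C E (5); add C.
Step 6: cheapest edge leaving the tree is A G (7); add G.
Vertex order: A, D, B, E, F, C, G. The 7th vertex is G.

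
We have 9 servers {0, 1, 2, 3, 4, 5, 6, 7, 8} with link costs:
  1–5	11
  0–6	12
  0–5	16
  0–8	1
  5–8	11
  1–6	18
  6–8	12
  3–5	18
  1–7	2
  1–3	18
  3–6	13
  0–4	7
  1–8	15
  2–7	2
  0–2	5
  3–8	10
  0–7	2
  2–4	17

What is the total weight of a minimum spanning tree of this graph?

47

Kruskal's algorithm — process edges by increasing weight (ties by edge label):
0–8 (1): add — endpoints in different components.
0–7 (2): add — endpoints in different components.
1–7 (2): add — endpoints in different components.
2–7 (2): add — endpoints in different components.
0–2 (5): skip — 0 and 2 already connected.
0–4 (7): add — endpoints in different components.
3–8 (10): add — endpoints in different components.
1–5 (11): add — endpoints in different components.
5–8 (11): skip — 5 and 8 already connected.
0–6 (12): add — endpoints in different components.
MST edges: 0–8, 0–7, 1–7, 2–7, 0–4, 3–8, 1–5, 0–6; total weight 1+2+2+2+7+10+11+12 = 47.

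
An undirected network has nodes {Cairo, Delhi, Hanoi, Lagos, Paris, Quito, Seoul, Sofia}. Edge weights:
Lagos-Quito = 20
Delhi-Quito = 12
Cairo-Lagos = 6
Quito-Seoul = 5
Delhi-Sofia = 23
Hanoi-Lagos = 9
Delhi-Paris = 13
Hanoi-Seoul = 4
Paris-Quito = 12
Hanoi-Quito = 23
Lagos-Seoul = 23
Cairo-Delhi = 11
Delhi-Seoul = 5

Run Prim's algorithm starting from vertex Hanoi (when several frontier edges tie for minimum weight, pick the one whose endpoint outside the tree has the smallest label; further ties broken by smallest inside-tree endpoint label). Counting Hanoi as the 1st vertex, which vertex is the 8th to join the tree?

Prim, starting at Hanoi.
Step 1: frontier [Hanoi-Seoul 4, Hanoi-Lagos 9, Hanoi-Quito 23] → take Hanoi-Seoul (4); add Seoul.
Step 2: frontier [Hanoi-Lagos 9, Hanoi-Quito 23, Delhi-Seoul 5, Quito-Seoul 5, Lagos-Seoul 23] → take Delhi-Seoul (5); add Delhi.
Step 3: frontier [Cairo-Delhi 11, Delhi-Quito 12, Delhi-Paris 13, Delhi-Sofia 23, Hanoi-Lagos 9, Hanoi-Quito 23, Quito-Seoul 5, Lagos-Seoul 23] → take Quito-Seoul (5); add Quito.
Step 4: frontier [Cairo-Delhi 11, Delhi-Paris 13, Delhi-Sofia 23, Hanoi-Lagos 9, Paris-Quito 12, Lagos-Quito 20, Lagos-Seoul 23] → take Hanoi-Lagos (9); add Lagos.
Step 5: frontier [Cairo-Delhi 11, Delhi-Paris 13, Delhi-Sofia 23, Cairo-Lagos 6, Paris-Quito 12] → take Cairo-Lagos (6); add Cairo.
Step 6: frontier [Delhi-Paris 13, Delhi-Sofia 23, Paris-Quito 12] → take Paris-Quito (12); add Paris.
Step 7: frontier [Delhi-Sofia 23] → take Delhi-Sofia (23); add Sofia.
Vertex order: Hanoi, Seoul, Delhi, Quito, Lagos, Cairo, Paris, Sofia. The 8th vertex is Sofia.

Sofia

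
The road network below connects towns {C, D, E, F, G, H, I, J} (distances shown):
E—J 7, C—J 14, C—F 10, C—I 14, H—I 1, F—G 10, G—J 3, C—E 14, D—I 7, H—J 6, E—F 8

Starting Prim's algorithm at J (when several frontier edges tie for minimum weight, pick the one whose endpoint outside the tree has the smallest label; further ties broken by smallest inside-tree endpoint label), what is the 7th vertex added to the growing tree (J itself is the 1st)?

Grow the tree from J using Prim:
Step 1: cheapest edge leaving the tree is G—J (3); add G.
Step 2: cheapest edge leaving the tree is H—J (6); add H.
Step 3: cheapest edge leaving the tree is H—I (1); add I.
Step 4: cheapest edge leaving the tree is D—I (7); add D.
Step 5: cheapest edge leaving the tree is E—J (7); add E.
Step 6: cheapest edge leaving the tree is E—F (8); add F.
Step 7: cheapest edge leaving the tree is C—F (10); add C.
Vertex order: J, G, H, I, D, E, F, C. The 7th vertex is F.

F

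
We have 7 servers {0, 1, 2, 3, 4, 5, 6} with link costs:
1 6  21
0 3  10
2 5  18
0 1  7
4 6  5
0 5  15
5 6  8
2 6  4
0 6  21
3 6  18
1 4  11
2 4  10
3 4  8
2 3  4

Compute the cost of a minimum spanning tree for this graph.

38

Prim's algorithm from 6:
Step 1: cheapest edge leaving the tree is 2 6 (4); add 2.
Step 2: cheapest edge leaving the tree is 2 3 (4); add 3.
Step 3: cheapest edge leaving the tree is 4 6 (5); add 4.
Step 4: cheapest edge leaving the tree is 5 6 (8); add 5.
Step 5: cheapest edge leaving the tree is 0 3 (10); add 0.
Step 6: cheapest edge leaving the tree is 0 1 (7); add 1.
MST edges: 2 6, 2 3, 4 6, 5 6, 0 3, 0 1; total weight 4+4+5+8+10+7 = 38.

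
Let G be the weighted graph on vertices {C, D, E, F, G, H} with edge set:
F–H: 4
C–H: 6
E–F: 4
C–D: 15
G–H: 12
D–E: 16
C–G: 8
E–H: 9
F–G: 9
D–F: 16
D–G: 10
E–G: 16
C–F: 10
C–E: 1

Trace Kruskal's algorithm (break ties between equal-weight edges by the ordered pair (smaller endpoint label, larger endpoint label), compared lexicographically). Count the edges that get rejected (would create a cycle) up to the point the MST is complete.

Sort edges by weight, then run Kruskal:
C–E (1): add. Components now {C,E} {D} {F} {G} {H}
E–F (4): add. Components now {C,E,F} {D} {G} {H}
F–H (4): add. Components now {C,E,F,H} {D} {G}
C–H (6): skip — C and H already connected.
C–G (8): add. Components now {C,E,F,G,H} {D}
E–H (9): skip — E and H already connected.
F–G (9): skip — F and G already connected.
C–F (10): skip — C and F already connected.
D–G (10): add. Components now {C,D,E,F,G,H}
Edges rejected before the tree was complete: 4.

4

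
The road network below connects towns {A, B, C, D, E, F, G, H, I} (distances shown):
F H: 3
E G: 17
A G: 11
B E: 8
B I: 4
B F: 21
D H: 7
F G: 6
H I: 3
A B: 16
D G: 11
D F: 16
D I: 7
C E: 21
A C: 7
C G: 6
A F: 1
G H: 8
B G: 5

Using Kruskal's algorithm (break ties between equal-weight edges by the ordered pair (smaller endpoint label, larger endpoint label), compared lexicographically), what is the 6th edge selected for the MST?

Kruskal: consider edges lightest-first.
A F (1): add — endpoints in different components.
F H (3): add — endpoints in different components.
H I (3): add — endpoints in different components.
B I (4): add — endpoints in different components.
B G (5): add — endpoints in different components.
C G (6): add — endpoints in different components.
F G (6): skip — F and G already connected.
A C (7): skip — A and C already connected.
D H (7): add — endpoints in different components.
D I (7): skip — D and I already connected.
B E (8): add — endpoints in different components.
The 6th edge added is C G.

C-G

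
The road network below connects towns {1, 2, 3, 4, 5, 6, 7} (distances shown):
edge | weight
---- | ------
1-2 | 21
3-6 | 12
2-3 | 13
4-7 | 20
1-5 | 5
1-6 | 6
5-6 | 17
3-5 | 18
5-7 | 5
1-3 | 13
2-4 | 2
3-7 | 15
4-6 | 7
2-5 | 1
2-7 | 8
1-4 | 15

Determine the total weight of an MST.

31

Kruskal: consider edges lightest-first.
2-5 (1): add — endpoints in different components.
2-4 (2): add — endpoints in different components.
1-5 (5): add — endpoints in different components.
5-7 (5): add — endpoints in different components.
1-6 (6): add — endpoints in different components.
4-6 (7): skip — 4 and 6 already connected.
2-7 (8): skip — 2 and 7 already connected.
3-6 (12): add — endpoints in different components.
MST edges: 2-5, 2-4, 1-5, 5-7, 1-6, 3-6; total weight 1+2+5+5+6+12 = 31.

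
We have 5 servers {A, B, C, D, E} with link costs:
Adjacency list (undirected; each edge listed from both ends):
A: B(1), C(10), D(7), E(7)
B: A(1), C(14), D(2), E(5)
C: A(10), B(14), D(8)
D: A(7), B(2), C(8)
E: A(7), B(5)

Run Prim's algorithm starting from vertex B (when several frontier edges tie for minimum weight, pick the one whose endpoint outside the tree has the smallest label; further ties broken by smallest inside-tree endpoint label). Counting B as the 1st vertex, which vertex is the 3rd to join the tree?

D

Grow the tree from B using Prim:
Step 1: frontier [A–B 1, B–D 2, B–E 5, B–C 14] → take A–B (1); add A.
Step 2: frontier [A–D 7, A–E 7, A–C 10, B–D 2, B–E 5, B–C 14] → take B–D (2); add D.
Step 3: frontier [A–E 7, A–C 10, B–E 5, B–C 14, C–D 8] → take B–E (5); add E.
Step 4: frontier [A–C 10, B–C 14, C–D 8] → take C–D (8); add C.
Vertex order: B, A, D, E, C. The 3rd vertex is D.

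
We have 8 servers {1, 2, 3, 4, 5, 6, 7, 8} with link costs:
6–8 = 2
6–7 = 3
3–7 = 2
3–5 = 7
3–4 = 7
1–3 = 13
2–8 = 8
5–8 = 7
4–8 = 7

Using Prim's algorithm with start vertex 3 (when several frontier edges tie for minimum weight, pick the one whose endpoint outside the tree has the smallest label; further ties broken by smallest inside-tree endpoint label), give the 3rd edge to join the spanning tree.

Prim, starting at 3.
Step 1: frontier [3–7 2, 3–4 7, 3–5 7, 1–3 13] → take 3–7 (2); add 7.
Step 2: frontier [3–4 7, 3–5 7, 1–3 13, 6–7 3] → take 6–7 (3); add 6.
Step 3: frontier [3–4 7, 3–5 7, 1–3 13, 6–8 2] → take 6–8 (2); add 8.
Step 4: frontier [3–4 7, 3–5 7, 1–3 13, 4–8 7, 5–8 7, 2–8 8] → take 3–4 (7); add 4.
Step 5: frontier [3–5 7, 1–3 13, 5–8 7, 2–8 8] → take 3–5 (7); add 5.
Step 6: frontier [1–3 13, 2–8 8] → take 2–8 (8); add 2.
Step 7: frontier [1–3 13] → take 1–3 (13); add 1.
The 3rd edge added is 6–8.

6-8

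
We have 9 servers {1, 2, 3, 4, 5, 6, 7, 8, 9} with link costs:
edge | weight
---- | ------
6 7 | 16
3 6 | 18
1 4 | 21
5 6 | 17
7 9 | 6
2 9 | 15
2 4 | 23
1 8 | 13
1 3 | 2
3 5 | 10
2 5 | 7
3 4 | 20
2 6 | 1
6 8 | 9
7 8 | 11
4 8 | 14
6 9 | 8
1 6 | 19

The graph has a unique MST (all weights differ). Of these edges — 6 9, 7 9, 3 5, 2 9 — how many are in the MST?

3

Sort edges by weight, then run Kruskal:
2 6 (1): add — endpoints in different components.
1 3 (2): add — endpoints in different components.
7 9 (6): add — endpoints in different components.
2 5 (7): add — endpoints in different components.
6 9 (8): add — endpoints in different components.
6 8 (9): add — endpoints in different components.
3 5 (10): add — endpoints in different components.
7 8 (11): skip — 7 and 8 already connected.
1 8 (13): skip — 1 and 8 already connected.
4 8 (14): add — endpoints in different components.
MST edge set: {2 6, 1 3, 7 9, 2 5, 6 9, 6 8, 3 5, 4 8}.
Of the listed edges, {6 9, 7 9, 3 5} are in the MST → 3.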